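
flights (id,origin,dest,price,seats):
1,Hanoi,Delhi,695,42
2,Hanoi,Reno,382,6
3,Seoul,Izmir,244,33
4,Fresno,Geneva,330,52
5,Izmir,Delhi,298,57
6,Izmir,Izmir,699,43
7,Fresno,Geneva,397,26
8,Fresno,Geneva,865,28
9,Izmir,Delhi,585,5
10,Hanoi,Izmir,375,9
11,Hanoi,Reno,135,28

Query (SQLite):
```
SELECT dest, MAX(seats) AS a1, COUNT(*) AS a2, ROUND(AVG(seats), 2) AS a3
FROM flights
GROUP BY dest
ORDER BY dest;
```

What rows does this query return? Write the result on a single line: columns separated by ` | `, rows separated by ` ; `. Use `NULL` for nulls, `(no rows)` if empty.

Delhi | 57 | 3 | 34.67 ; Geneva | 52 | 3 | 35.33 ; Izmir | 43 | 3 | 28.33 ; Reno | 28 | 2 | 17

Group flights by dest.
Per group compute: MAX(seats), COUNT(*), ROUND(AVG(seats), 2).
  Delhi: ids {1, 5, 9} → MAX(seats)=57, COUNT(*)=3, ROUND(AVG(seats), 2)=34.67
  Geneva: ids {4, 7, 8} → MAX(seats)=52, COUNT(*)=3, ROUND(AVG(seats), 2)=35.33
  Izmir: ids {3, 6, 10} → MAX(seats)=43, COUNT(*)=3, ROUND(AVG(seats), 2)=28.33
  Reno: ids {2, 11} → MAX(seats)=28, COUNT(*)=2, ROUND(AVG(seats), 2)=17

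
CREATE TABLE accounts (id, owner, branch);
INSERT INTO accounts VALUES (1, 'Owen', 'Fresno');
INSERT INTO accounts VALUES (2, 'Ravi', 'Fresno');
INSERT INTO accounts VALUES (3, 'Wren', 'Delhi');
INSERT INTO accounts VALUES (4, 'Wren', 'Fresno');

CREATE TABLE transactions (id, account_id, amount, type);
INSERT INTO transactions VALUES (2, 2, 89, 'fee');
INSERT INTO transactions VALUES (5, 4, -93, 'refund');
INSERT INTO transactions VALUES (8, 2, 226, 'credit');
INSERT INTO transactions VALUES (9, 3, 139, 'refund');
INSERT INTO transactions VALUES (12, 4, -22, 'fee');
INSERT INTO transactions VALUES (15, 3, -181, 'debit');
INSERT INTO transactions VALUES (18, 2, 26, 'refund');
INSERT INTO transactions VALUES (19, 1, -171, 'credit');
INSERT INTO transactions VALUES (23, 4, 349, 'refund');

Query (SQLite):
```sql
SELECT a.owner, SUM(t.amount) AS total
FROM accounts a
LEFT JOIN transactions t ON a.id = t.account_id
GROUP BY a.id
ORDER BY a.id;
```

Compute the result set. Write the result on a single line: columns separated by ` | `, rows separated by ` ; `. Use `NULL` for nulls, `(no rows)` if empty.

Owen | -171 ; Ravi | 341 ; Wren | -42 ; Wren | 234

LEFT JOIN keeps every accounts row; unmatched ones get NULL for transactions columns.
Group by accounts.id and compute SUM(t.amount). SUM over an all-NULL group is NULL.
  1: ids {19} → SUM(t.amount)=-171
  2: ids {2, 8, 18} → SUM(t.amount)=341
  3: ids {9, 15} → SUM(t.amount)=-42
  4: ids {5, 12, 23} → SUM(t.amount)=234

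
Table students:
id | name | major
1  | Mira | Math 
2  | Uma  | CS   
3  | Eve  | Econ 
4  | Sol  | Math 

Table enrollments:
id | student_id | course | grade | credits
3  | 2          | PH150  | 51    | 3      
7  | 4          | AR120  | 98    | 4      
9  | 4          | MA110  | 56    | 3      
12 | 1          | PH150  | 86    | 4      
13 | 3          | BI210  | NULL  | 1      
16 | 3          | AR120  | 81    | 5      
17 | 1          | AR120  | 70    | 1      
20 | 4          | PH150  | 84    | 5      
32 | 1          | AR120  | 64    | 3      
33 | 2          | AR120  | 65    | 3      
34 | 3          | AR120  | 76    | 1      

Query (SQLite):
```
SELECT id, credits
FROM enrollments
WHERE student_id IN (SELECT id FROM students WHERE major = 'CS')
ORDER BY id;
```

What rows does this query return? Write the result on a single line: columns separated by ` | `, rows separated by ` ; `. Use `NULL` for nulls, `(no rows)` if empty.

Inner query: students.id where major = 'CS'.
Outer: keep enrollments rows whose student_id is in that set.
Inner query → {2}

3 | 3 ; 33 | 3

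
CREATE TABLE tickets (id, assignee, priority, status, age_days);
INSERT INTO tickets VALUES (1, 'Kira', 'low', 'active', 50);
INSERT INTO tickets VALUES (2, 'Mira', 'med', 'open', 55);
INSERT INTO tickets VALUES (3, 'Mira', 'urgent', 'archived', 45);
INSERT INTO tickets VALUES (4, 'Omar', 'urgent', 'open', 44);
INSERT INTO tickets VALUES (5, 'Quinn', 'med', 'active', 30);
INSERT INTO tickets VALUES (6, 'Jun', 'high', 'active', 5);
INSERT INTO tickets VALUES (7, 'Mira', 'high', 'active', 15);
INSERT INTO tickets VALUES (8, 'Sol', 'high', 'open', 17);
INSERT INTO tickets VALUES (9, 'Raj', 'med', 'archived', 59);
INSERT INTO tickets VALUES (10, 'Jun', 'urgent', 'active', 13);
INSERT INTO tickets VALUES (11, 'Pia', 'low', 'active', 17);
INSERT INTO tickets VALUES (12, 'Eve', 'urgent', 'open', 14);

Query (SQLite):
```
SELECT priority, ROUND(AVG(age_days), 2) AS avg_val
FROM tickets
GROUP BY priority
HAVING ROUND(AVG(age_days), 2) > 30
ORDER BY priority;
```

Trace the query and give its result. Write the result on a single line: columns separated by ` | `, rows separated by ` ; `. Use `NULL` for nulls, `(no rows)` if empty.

Partition tickets by priority; compute ROUND(AVG(age_days), 2) within each group.
HAVING: keep groups where ROUND(AVG(age_days), 2) > 30.
  high: ids {6, 7, 8} → ROUND(AVG(age_days), 2)=12.33
  low: ids {1, 11} → ROUND(AVG(age_days), 2)=33.5
  med: ids {2, 5, 9} → ROUND(AVG(age_days), 2)=48
  urgent: ids {3, 4, 10, 12} → ROUND(AVG(age_days), 2)=29

low | 33.5 ; med | 48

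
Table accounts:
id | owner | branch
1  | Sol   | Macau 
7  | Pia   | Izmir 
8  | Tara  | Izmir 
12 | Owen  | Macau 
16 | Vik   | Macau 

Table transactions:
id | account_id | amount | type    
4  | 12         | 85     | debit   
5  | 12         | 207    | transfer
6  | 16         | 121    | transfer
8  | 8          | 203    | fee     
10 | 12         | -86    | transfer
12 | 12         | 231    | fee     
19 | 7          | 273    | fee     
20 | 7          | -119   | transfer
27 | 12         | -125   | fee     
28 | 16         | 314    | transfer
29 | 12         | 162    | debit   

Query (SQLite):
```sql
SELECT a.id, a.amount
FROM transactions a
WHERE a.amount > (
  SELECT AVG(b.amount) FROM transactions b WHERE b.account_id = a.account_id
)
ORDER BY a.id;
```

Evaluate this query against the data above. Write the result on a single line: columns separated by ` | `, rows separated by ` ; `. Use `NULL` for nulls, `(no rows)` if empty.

For each transactions row a, compute AVG(amount) over rows sharing a.account_id.
Keep row a if a.amount > that per-group AVG.
  account_id=7: AVG(amount) = 77.0
  account_id=8: AVG(amount) = 203.0
  account_id=12: AVG(amount) = 79.0
  account_id=16: AVG(amount) = 217.5

4 | 85 ; 5 | 207 ; 12 | 231 ; 19 | 273 ; 28 | 314 ; 29 | 162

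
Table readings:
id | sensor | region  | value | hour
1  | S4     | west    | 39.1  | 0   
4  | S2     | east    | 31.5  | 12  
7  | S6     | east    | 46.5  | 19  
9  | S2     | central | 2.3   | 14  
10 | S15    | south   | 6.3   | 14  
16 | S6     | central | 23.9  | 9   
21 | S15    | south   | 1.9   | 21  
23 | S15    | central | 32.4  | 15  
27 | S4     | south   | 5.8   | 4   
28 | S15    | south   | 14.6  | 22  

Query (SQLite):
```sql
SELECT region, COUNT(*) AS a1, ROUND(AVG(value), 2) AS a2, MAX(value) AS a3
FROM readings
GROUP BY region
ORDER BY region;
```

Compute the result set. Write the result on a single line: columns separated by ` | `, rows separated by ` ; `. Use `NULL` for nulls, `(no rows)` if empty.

Group readings by region.
Per group compute: COUNT(*), ROUND(AVG(value), 2), MAX(value).
  central: ids {9, 16, 23} → COUNT(*)=3, ROUND(AVG(value), 2)=19.53, MAX(value)=32.4
  east: ids {4, 7} → COUNT(*)=2, ROUND(AVG(value), 2)=39, MAX(value)=46.5
  south: ids {10, 21, 27, 28} → COUNT(*)=4, ROUND(AVG(value), 2)=7.15, MAX(value)=14.6
  west: ids {1} → COUNT(*)=1, ROUND(AVG(value), 2)=39.1, MAX(value)=39.1

central | 3 | 19.53 | 32.4 ; east | 2 | 39 | 46.5 ; south | 4 | 7.15 | 14.6 ; west | 1 | 39.1 | 39.1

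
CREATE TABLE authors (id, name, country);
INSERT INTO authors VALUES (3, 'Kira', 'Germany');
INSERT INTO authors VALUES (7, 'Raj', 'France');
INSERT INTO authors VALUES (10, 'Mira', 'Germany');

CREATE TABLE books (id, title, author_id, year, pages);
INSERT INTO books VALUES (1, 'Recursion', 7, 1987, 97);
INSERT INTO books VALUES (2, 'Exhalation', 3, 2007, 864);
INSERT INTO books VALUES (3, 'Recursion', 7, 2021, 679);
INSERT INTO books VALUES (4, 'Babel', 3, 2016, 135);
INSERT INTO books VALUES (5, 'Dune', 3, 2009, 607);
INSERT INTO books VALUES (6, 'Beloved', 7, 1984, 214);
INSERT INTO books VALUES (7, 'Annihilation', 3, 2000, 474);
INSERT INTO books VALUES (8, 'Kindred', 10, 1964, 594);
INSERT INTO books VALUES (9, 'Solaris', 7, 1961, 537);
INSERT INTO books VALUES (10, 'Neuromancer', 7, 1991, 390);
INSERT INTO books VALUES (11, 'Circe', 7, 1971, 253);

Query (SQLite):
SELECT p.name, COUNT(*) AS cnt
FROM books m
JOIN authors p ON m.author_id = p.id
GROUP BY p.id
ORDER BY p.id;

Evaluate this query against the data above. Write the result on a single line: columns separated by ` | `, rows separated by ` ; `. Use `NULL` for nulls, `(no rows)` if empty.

Join each books row to its authors via author_id.
Group joined rows by authors.id; compute COUNT(*) per group.
  3: ids {2, 4, 5, 7} → COUNT(*)=4
  7: ids {1, 3, 6, 9, 10, 11} → COUNT(*)=6
  10: ids {8} → COUNT(*)=1

Kira | 4 ; Raj | 6 ; Mira | 1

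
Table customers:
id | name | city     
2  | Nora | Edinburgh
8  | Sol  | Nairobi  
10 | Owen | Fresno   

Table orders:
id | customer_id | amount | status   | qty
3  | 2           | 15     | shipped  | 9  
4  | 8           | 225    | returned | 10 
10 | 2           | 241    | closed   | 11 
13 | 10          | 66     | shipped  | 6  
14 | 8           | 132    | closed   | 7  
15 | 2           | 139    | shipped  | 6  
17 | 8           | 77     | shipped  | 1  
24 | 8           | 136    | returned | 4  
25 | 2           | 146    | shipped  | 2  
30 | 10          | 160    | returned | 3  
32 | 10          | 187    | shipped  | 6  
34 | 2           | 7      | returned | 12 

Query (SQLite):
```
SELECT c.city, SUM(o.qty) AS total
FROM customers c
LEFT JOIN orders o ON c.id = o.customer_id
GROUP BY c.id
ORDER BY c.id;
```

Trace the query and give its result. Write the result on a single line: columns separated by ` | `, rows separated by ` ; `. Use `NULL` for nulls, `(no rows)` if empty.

Edinburgh | 40 ; Nairobi | 22 ; Fresno | 15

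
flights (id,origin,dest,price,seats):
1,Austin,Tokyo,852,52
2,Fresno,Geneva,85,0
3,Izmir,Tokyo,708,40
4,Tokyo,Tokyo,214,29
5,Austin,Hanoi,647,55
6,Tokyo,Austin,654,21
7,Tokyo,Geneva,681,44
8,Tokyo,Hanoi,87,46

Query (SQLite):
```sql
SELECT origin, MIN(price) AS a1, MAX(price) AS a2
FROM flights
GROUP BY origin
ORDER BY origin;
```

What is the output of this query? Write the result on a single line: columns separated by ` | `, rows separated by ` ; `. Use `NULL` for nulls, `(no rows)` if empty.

Group flights by origin.
Per group compute: MIN(price), MAX(price).
  Austin: ids {1, 5} → MIN(price)=647, MAX(price)=852
  Fresno: ids {2} → MIN(price)=85, MAX(price)=85
  Izmir: ids {3} → MIN(price)=708, MAX(price)=708
  Tokyo: ids {4, 6, 7, 8} → MIN(price)=87, MAX(price)=681

Austin | 647 | 852 ; Fresno | 85 | 85 ; Izmir | 708 | 708 ; Tokyo | 87 | 681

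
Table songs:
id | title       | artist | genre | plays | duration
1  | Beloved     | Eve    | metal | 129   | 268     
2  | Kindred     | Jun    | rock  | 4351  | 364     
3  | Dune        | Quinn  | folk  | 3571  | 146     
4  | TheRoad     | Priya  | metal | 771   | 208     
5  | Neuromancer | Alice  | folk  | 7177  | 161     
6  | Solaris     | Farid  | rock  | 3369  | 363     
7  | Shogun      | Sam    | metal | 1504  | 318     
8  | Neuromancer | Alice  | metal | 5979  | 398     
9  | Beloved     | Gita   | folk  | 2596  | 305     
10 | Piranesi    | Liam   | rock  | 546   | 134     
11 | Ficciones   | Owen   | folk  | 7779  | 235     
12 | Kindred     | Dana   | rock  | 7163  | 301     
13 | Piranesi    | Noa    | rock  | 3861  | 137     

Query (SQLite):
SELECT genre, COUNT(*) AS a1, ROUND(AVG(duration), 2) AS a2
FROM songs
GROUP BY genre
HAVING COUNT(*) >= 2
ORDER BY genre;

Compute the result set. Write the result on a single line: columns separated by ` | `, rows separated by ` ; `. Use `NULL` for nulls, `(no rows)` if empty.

folk | 4 | 211.75 ; metal | 4 | 298 ; rock | 5 | 259.8

Group songs by genre.
Per group compute: COUNT(*), ROUND(AVG(duration), 2).
HAVING: drop groups with fewer than 2 rows.
  folk: ids {3, 5, 9, 11} → COUNT(*)=4, ROUND(AVG(duration), 2)=211.75
  metal: ids {1, 4, 7, 8} → COUNT(*)=4, ROUND(AVG(duration), 2)=298
  rock: ids {2, 6, 10, 12, 13} → COUNT(*)=5, ROUND(AVG(duration), 2)=259.8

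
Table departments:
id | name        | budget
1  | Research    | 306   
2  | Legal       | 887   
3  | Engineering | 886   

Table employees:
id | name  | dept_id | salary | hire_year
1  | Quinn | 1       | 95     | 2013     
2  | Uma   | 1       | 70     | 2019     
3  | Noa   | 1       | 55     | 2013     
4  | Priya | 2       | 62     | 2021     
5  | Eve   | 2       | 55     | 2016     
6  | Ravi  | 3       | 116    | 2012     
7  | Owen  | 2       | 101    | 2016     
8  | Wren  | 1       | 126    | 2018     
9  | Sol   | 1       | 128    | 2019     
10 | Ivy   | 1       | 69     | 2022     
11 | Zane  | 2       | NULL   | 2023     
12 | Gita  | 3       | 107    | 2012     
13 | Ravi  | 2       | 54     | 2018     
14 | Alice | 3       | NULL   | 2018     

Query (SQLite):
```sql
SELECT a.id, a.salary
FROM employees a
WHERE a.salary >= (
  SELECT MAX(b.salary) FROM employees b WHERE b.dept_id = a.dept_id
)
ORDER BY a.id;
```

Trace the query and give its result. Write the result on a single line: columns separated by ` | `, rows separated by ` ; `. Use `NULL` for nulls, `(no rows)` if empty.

For each employees row a, compute MAX(salary) over rows sharing a.dept_id.
Keep row a if a.salary >= that per-group MAX.
  dept_id=1: MAX(salary) = 128
  dept_id=2: MAX(salary) = 101
  dept_id=3: MAX(salary) = 116

6 | 116 ; 7 | 101 ; 9 | 128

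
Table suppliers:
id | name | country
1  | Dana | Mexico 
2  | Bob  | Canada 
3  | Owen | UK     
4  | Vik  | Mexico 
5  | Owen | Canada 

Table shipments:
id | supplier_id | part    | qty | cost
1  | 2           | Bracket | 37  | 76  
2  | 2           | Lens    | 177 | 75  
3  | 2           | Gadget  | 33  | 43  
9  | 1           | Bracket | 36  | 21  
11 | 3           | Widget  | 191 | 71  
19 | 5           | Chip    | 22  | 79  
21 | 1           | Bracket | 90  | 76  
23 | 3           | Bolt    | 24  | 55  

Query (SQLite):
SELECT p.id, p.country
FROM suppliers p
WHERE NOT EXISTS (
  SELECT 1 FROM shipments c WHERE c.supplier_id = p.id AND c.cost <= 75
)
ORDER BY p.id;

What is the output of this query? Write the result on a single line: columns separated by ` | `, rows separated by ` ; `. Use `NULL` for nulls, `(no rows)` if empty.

For each suppliers row, check whether any shipments with matching supplier_id has cost <= 75.
Keep rows where that is false.

4 | Mexico ; 5 | Canada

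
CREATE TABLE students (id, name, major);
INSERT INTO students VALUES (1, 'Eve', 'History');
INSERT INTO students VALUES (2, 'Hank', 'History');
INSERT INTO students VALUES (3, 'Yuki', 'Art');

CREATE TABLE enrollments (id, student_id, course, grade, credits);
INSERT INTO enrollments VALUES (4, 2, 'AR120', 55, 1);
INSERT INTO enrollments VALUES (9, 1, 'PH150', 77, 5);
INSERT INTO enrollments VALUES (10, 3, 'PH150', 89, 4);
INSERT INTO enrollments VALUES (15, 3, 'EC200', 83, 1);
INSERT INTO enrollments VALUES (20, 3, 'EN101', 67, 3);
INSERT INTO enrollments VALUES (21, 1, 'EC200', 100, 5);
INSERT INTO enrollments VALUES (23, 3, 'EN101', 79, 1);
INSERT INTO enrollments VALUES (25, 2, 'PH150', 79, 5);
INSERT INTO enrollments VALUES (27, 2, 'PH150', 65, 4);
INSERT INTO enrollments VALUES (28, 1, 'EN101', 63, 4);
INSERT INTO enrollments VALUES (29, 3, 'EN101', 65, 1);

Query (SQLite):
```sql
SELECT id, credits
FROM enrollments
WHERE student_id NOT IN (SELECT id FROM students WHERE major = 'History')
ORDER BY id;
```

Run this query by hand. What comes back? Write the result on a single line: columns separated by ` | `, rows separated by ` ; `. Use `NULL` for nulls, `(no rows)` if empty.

10 | 4 ; 15 | 1 ; 20 | 3 ; 23 | 1 ; 29 | 1

Inner query: students.id where major = 'History'.
Outer: keep enrollments rows whose student_id is not in that set.
Inner query → {1, 2}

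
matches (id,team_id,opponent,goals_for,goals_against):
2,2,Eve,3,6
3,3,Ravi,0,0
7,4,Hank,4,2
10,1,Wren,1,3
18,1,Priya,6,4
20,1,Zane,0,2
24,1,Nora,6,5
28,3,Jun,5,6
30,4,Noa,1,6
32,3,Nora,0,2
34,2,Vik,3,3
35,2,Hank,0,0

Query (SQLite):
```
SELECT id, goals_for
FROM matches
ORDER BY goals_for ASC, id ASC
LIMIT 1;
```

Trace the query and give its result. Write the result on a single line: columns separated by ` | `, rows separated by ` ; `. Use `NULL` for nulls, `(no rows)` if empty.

Sort by goals_for asc, tiebreak id asc: (0, id=3), (0, id=20), (0, id=32), (0, id=35) …. Take first 1.

3 | 0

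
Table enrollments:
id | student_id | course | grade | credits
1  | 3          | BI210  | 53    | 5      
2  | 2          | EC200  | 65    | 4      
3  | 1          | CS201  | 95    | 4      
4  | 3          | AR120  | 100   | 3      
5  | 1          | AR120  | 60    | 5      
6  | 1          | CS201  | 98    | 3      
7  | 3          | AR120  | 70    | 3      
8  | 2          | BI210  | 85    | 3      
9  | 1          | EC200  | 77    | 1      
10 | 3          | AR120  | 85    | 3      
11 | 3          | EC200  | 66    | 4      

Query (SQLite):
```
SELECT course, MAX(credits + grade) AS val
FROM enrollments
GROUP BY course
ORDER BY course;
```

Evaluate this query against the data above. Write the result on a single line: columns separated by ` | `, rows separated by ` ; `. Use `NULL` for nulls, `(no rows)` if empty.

For each row compute credits + grade.
Group by course; take MAX of the expression per group.
  AR120: ids {4, 5, 7, 10} → MAX(credits + grade)=103
  BI210: ids {1, 8} → MAX(credits + grade)=88
  CS201: ids {3, 6} → MAX(credits + grade)=101
  EC200: ids {2, 9, 11} → MAX(credits + grade)=78

AR120 | 103 ; BI210 | 88 ; CS201 | 101 ; EC200 | 78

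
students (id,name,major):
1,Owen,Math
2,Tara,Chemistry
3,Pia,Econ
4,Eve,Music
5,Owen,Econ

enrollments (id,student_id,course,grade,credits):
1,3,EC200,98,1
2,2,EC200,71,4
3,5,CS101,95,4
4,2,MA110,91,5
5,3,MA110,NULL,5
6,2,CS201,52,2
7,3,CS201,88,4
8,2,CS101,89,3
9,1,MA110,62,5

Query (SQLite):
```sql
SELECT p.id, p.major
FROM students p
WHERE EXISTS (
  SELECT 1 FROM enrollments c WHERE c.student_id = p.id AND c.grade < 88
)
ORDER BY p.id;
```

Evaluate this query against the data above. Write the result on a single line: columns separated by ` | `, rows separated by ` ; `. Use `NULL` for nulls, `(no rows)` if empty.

For each students row, check whether any enrollments with matching student_id has grade < 88.
Keep rows where that is true.

1 | Math ; 2 | Chemistry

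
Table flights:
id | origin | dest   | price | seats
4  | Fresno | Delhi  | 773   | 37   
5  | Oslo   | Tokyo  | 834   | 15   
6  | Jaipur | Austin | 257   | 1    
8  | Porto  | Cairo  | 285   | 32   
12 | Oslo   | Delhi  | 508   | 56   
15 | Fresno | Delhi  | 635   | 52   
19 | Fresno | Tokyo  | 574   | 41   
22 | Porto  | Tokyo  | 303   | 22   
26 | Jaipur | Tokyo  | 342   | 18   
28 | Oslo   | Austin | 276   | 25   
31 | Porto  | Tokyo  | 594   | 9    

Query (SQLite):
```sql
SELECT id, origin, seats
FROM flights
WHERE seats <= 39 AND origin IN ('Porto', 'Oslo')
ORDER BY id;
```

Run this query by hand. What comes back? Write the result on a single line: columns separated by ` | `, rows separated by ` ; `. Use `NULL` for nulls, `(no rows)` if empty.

seats <= 39: ids {4, 5, 6, 8, 22, 26, 28, 31}
origin IN ('Porto', 'Oslo'): ids {5, 8, 12, 22, 28, 31}
Combine with AND.

5 | Oslo | 15 ; 8 | Porto | 32 ; 22 | Porto | 22 ; 28 | Oslo | 25 ; 31 | Porto | 9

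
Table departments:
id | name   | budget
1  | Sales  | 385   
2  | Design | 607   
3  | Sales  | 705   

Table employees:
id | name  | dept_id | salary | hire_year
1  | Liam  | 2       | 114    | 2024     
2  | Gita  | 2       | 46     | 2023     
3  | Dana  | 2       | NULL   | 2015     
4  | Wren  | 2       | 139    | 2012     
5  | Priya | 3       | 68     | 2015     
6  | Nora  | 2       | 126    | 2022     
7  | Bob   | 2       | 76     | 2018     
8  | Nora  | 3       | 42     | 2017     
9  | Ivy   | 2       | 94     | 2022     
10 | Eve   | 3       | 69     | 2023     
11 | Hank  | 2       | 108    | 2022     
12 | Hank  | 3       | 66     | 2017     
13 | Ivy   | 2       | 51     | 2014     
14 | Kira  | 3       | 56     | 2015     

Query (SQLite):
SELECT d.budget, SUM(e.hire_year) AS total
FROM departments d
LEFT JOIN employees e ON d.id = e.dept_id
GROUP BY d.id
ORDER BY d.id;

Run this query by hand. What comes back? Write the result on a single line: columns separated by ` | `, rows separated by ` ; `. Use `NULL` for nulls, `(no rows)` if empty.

385 | NULL ; 607 | 18172 ; 705 | 10087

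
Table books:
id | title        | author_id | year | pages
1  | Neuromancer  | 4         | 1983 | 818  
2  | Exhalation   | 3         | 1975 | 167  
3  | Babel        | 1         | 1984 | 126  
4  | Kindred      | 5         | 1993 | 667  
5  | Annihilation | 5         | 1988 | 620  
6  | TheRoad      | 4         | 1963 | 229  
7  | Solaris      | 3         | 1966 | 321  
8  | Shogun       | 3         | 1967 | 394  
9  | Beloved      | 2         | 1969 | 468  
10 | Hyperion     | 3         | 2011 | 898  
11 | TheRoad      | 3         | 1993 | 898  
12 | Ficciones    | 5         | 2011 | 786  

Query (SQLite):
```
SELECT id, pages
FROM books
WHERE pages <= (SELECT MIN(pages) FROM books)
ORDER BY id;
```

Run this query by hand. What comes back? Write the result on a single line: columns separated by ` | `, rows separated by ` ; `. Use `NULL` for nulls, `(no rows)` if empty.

3 | 126

Scalar subquery: MIN(pages) over all books rows = 126.
Keep rows where pages <= that value.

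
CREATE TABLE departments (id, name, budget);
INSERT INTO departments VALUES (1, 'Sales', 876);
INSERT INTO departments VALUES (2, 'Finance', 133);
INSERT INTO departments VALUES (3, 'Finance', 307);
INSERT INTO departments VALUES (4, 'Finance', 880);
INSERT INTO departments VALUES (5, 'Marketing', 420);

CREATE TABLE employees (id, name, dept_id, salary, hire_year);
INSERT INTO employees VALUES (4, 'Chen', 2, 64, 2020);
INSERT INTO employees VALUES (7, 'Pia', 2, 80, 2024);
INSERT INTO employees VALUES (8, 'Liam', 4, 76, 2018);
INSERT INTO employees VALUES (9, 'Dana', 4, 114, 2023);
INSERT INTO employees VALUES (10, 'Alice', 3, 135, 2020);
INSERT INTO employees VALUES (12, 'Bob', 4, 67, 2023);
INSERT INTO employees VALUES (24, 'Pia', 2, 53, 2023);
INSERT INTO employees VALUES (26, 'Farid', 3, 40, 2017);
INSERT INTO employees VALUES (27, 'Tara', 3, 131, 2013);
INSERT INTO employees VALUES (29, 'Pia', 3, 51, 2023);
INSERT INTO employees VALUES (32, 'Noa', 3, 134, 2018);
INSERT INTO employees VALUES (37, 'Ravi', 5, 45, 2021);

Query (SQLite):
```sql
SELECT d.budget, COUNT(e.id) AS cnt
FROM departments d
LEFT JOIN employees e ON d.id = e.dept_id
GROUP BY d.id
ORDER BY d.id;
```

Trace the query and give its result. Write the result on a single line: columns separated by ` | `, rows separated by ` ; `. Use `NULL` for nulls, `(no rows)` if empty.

LEFT JOIN keeps every departments row; unmatched ones get NULL for employees columns.
Group by departments.id and compute COUNT(e.id). COUNT(col) of an all-NULL group is 0.
  1: ids {—} → COUNT(e.id)=0
  2: ids {4, 7, 24} → COUNT(e.id)=3
  3: ids {10, 26, 27, 29, 32} → COUNT(e.id)=5
  4: ids {8, 9, 12} → COUNT(e.id)=3
  5: ids {37} → COUNT(e.id)=1

876 | 0 ; 133 | 3 ; 307 | 5 ; 880 | 3 ; 420 | 1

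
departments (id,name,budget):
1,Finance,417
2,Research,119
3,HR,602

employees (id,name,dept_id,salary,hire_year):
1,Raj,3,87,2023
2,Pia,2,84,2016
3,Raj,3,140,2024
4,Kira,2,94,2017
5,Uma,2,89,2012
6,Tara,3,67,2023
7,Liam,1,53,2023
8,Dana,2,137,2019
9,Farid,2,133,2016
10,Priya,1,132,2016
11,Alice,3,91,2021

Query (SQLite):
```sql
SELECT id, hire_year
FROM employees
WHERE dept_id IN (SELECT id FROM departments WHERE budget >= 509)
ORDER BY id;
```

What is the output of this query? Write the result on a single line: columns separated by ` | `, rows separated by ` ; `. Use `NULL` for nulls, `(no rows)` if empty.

1 | 2023 ; 3 | 2024 ; 6 | 2023 ; 11 | 2021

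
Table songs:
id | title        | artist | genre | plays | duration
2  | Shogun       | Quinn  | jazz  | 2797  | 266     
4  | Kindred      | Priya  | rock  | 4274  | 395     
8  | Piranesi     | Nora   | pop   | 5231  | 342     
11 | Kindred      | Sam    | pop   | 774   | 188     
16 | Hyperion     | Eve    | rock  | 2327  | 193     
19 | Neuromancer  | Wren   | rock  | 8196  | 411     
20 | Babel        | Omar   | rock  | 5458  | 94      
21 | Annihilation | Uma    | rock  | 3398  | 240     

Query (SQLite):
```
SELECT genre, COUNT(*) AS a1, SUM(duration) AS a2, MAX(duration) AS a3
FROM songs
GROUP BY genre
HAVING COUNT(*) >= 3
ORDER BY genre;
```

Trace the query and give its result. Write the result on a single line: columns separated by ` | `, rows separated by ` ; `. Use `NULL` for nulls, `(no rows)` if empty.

Group songs by genre.
Per group compute: COUNT(*), SUM(duration), MAX(duration).
HAVING: drop groups with fewer than 3 rows.
  jazz: ids {2} → COUNT(*)=1, SUM(duration)=266, MAX(duration)=266
  pop: ids {8, 11} → COUNT(*)=2, SUM(duration)=530, MAX(duration)=342
  rock: ids {4, 16, 19, 20, 21} → COUNT(*)=5, SUM(duration)=1333, MAX(duration)=411

rock | 5 | 1333 | 411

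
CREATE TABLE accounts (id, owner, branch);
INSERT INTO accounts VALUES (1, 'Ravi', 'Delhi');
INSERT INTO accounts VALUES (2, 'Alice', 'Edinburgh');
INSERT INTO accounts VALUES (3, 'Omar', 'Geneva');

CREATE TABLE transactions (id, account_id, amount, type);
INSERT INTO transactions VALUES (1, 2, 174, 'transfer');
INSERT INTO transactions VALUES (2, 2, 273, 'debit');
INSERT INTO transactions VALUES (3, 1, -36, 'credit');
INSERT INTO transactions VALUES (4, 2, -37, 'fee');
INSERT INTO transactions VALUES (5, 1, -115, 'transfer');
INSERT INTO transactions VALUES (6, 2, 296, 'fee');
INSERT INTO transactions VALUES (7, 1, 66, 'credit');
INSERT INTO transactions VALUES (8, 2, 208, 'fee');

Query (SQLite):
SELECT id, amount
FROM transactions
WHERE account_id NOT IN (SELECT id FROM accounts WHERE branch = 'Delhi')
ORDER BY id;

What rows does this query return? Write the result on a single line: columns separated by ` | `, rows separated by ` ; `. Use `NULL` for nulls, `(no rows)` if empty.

1 | 174 ; 2 | 273 ; 4 | -37 ; 6 | 296 ; 8 | 208

Inner query: accounts.id where branch = 'Delhi'.
Outer: keep transactions rows whose account_id is not in that set.
Inner query → {1}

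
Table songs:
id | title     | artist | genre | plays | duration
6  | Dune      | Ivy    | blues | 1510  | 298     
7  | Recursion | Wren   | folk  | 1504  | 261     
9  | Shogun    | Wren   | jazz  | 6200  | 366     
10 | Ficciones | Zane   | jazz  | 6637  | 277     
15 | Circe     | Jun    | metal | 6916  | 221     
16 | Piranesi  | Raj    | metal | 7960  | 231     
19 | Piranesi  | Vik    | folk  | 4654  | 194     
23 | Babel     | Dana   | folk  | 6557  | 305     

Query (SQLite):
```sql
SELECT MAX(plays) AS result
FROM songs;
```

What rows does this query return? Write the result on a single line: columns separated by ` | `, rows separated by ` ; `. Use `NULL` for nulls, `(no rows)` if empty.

7960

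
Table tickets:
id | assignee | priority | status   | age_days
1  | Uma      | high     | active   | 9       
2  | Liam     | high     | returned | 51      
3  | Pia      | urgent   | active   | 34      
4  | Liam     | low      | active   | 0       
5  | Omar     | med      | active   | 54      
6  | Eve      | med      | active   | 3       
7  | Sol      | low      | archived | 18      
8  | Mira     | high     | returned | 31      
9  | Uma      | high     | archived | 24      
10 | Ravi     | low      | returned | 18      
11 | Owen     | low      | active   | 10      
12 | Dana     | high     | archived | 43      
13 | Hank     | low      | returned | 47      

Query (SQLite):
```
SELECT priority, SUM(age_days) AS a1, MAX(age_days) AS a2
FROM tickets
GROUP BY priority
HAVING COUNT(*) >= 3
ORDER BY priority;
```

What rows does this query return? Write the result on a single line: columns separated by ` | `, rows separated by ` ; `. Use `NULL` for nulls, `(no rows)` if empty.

high | 158 | 51 ; low | 93 | 47

Group tickets by priority.
Per group compute: SUM(age_days), MAX(age_days).
HAVING: drop groups with fewer than 3 rows.
  high: ids {1, 2, 8, 9, 12} → SUM(age_days)=158, MAX(age_days)=51
  low: ids {4, 7, 10, 11, 13} → SUM(age_days)=93, MAX(age_days)=47
  med: ids {5, 6} → SUM(age_days)=57, MAX(age_days)=54
  urgent: ids {3} → SUM(age_days)=34, MAX(age_days)=34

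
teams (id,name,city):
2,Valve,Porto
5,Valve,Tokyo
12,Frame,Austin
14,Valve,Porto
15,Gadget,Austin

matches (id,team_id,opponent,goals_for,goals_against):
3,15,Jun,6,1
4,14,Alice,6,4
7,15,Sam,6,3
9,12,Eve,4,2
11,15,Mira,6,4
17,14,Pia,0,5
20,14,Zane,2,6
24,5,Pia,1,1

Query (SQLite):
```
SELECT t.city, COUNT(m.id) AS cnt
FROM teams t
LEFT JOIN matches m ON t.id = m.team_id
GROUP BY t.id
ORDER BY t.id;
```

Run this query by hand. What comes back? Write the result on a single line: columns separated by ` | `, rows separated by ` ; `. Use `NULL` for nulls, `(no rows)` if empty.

Porto | 0 ; Tokyo | 1 ; Austin | 1 ; Porto | 3 ; Austin | 3

LEFT JOIN keeps every teams row; unmatched ones get NULL for matches columns.
Group by teams.id and compute COUNT(m.id). COUNT(col) of an all-NULL group is 0.
  2: ids {—} → COUNT(m.id)=0
  5: ids {24} → COUNT(m.id)=1
  12: ids {9} → COUNT(m.id)=1
  14: ids {4, 17, 20} → COUNT(m.id)=3
  15: ids {3, 7, 11} → COUNT(m.id)=3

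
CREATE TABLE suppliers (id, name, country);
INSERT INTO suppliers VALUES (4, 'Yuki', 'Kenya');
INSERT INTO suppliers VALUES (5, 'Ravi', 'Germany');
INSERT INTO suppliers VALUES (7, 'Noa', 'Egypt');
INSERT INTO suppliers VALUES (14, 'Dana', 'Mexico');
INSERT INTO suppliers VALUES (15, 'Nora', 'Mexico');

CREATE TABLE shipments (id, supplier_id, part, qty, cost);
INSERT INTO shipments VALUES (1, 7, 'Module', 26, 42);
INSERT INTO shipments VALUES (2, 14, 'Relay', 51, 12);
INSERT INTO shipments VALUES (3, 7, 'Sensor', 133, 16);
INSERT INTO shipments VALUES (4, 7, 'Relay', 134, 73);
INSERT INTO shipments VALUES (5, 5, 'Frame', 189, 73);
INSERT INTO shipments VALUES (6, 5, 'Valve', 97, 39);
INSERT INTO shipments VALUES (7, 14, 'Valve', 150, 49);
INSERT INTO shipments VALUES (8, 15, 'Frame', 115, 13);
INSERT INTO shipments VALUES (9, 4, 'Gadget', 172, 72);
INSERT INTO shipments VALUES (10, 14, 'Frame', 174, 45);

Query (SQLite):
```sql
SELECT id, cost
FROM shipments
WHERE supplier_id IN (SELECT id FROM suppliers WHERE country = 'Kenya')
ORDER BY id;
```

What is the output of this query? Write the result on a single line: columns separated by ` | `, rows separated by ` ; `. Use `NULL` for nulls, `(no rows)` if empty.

Inner query: suppliers.id where country = 'Kenya'.
Outer: keep shipments rows whose supplier_id is in that set.
Inner query → {4}

9 | 72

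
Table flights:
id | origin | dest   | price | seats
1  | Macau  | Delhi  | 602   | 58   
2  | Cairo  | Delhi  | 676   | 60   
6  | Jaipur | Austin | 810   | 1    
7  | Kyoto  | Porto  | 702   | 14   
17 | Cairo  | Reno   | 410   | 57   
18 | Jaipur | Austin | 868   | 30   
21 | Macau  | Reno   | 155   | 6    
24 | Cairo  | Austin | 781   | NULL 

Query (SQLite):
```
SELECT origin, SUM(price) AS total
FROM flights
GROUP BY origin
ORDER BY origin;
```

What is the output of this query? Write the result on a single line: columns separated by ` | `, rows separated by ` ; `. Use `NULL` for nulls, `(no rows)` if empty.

Cairo | 1867 ; Jaipur | 1678 ; Kyoto | 702 ; Macau | 757

Partition flights by origin; compute SUM(price) within each group.
  Cairo: ids {2, 17, 24} → SUM(price)=1867
  Jaipur: ids {6, 18} → SUM(price)=1678
  Kyoto: ids {7} → SUM(price)=702
  Macau: ids {1, 21} → SUM(price)=757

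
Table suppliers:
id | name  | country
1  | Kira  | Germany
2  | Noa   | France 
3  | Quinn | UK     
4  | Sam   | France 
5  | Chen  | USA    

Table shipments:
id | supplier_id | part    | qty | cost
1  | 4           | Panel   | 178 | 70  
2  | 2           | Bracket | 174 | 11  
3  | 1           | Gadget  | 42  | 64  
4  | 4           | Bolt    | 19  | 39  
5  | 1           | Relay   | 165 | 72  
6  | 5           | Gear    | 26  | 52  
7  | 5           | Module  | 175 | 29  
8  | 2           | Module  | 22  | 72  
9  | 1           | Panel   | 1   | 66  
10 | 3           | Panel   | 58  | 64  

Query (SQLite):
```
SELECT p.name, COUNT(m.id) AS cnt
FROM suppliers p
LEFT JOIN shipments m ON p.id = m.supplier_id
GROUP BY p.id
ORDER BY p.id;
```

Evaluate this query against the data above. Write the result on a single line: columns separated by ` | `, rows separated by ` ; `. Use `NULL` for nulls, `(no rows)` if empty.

Kira | 3 ; Noa | 2 ; Quinn | 1 ; Sam | 2 ; Chen | 2

LEFT JOIN keeps every suppliers row; unmatched ones get NULL for shipments columns.
Group by suppliers.id and compute COUNT(m.id). COUNT(col) of an all-NULL group is 0.
  1: ids {3, 5, 9} → COUNT(m.id)=3
  2: ids {2, 8} → COUNT(m.id)=2
  3: ids {10} → COUNT(m.id)=1
  4: ids {1, 4} → COUNT(m.id)=2
  5: ids {6, 7} → COUNT(m.id)=2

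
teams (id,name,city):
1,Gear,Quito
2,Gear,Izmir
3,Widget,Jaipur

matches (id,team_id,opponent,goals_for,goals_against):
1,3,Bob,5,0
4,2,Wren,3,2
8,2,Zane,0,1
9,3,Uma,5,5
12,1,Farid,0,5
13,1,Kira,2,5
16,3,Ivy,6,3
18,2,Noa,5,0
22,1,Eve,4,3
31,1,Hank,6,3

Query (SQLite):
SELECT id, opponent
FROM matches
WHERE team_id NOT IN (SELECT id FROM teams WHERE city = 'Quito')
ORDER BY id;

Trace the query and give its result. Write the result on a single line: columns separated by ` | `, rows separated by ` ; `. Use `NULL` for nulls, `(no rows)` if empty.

Inner query: teams.id where city = 'Quito'.
Outer: keep matches rows whose team_id is not in that set.
Inner query → {1}

1 | Bob ; 4 | Wren ; 8 | Zane ; 9 | Uma ; 16 | Ivy ; 18 | Noa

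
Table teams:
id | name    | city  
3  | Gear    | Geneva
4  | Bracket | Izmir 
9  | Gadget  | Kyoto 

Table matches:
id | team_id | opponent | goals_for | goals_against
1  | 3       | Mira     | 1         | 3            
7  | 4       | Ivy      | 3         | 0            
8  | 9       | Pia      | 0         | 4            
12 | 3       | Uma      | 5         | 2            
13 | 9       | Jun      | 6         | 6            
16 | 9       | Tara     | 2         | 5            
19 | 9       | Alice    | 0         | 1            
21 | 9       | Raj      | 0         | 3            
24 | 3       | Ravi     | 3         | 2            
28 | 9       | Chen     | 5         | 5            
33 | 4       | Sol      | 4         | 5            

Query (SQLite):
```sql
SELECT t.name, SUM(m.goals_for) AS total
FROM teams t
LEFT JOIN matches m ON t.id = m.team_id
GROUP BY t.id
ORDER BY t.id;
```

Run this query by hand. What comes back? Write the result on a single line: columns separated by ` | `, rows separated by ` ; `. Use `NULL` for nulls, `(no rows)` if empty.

Gear | 9 ; Bracket | 7 ; Gadget | 13

LEFT JOIN keeps every teams row; unmatched ones get NULL for matches columns.
Group by teams.id and compute SUM(m.goals_for). SUM over an all-NULL group is NULL.
  3: ids {1, 12, 24} → SUM(m.goals_for)=9
  4: ids {7, 33} → SUM(m.goals_for)=7
  9: ids {8, 13, 16, 19, 21, 28} → SUM(m.goals_for)=13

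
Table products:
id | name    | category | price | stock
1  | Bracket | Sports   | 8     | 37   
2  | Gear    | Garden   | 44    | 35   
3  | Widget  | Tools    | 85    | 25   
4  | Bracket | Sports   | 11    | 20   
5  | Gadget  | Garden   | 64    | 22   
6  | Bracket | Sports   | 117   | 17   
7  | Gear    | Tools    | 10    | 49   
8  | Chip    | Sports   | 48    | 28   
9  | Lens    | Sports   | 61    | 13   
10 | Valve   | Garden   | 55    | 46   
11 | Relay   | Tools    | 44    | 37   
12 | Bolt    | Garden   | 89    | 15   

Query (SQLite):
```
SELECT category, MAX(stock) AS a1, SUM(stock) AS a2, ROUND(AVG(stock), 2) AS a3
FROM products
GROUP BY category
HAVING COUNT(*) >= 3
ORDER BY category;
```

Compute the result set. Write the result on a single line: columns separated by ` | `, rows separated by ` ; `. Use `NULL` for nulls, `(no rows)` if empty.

Group products by category.
Per group compute: MAX(stock), SUM(stock), ROUND(AVG(stock), 2).
HAVING: drop groups with fewer than 3 rows.
  Garden: ids {2, 5, 10, 12} → MAX(stock)=46, SUM(stock)=118, ROUND(AVG(stock), 2)=29.5
  Sports: ids {1, 4, 6, 8, 9} → MAX(stock)=37, SUM(stock)=115, ROUND(AVG(stock), 2)=23
  Tools: ids {3, 7, 11} → MAX(stock)=49, SUM(stock)=111, ROUND(AVG(stock), 2)=37

Garden | 46 | 118 | 29.5 ; Sports | 37 | 115 | 23 ; Tools | 49 | 111 | 37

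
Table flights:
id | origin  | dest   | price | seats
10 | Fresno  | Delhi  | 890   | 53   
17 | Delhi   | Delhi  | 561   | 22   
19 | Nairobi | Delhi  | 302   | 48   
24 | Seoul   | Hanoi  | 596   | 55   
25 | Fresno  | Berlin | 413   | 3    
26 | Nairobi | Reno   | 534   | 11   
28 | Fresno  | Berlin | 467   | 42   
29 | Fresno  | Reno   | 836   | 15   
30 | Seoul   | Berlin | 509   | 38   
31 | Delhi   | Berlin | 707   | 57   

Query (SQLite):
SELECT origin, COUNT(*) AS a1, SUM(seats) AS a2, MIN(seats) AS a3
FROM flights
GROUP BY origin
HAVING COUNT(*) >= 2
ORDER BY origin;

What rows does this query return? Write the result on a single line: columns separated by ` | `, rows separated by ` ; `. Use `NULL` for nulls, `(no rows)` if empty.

Group flights by origin.
Per group compute: COUNT(*), SUM(seats), MIN(seats).
HAVING: drop groups with fewer than 2 rows.
  Delhi: ids {17, 31} → COUNT(*)=2, SUM(seats)=79, MIN(seats)=22
  Fresno: ids {10, 25, 28, 29} → COUNT(*)=4, SUM(seats)=113, MIN(seats)=3
  Nairobi: ids {19, 26} → COUNT(*)=2, SUM(seats)=59, MIN(seats)=11
  Seoul: ids {24, 30} → COUNT(*)=2, SUM(seats)=93, MIN(seats)=38

Delhi | 2 | 79 | 22 ; Fresno | 4 | 113 | 3 ; Nairobi | 2 | 59 | 11 ; Seoul | 2 | 93 | 38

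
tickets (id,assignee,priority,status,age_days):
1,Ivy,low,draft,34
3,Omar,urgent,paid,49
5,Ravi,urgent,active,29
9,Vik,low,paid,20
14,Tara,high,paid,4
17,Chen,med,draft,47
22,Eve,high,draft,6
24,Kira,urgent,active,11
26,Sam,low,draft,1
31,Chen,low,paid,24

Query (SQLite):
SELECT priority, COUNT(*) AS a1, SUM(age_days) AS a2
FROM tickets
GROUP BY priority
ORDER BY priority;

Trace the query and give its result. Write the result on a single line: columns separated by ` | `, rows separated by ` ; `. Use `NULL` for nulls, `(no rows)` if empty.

Group tickets by priority.
Per group compute: COUNT(*), SUM(age_days).
  high: ids {14, 22} → COUNT(*)=2, SUM(age_days)=10
  low: ids {1, 9, 26, 31} → COUNT(*)=4, SUM(age_days)=79
  med: ids {17} → COUNT(*)=1, SUM(age_days)=47
  urgent: ids {3, 5, 24} → COUNT(*)=3, SUM(age_days)=89

high | 2 | 10 ; low | 4 | 79 ; med | 1 | 47 ; urgent | 3 | 89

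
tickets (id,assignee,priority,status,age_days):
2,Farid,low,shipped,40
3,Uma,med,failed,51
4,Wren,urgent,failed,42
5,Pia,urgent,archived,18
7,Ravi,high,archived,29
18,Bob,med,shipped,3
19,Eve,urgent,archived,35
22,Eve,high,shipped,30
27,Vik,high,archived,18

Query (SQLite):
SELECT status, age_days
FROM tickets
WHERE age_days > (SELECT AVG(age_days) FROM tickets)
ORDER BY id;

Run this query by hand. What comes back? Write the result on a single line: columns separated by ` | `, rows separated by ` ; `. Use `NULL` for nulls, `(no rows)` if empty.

shipped | 40 ; failed | 51 ; failed | 42 ; archived | 35 ; shipped | 30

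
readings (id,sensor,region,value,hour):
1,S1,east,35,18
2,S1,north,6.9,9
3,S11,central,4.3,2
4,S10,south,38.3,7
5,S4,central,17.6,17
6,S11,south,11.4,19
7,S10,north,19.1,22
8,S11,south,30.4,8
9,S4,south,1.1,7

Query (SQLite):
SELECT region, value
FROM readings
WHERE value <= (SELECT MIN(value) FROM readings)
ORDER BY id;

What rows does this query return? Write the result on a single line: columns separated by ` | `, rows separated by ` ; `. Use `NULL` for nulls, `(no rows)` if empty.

Scalar subquery: MIN(value) over all readings rows = 1.1.
Keep rows where value <= that value.

south | 1.1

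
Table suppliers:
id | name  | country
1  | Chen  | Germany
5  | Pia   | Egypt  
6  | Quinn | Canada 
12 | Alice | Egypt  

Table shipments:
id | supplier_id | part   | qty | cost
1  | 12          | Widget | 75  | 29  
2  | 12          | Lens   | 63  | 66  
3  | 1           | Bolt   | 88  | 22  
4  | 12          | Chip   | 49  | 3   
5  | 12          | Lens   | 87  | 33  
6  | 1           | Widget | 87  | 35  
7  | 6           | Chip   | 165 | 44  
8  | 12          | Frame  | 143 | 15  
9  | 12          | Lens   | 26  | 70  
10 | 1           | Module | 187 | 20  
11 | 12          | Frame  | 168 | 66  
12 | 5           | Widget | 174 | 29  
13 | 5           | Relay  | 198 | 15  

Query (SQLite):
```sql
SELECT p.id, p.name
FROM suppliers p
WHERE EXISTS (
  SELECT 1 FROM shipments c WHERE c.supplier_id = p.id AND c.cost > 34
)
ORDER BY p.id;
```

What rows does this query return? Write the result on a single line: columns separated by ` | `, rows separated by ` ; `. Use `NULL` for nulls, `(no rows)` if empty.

For each suppliers row, check whether any shipments with matching supplier_id has cost > 34.
Keep rows where that is true.

1 | Chen ; 6 | Quinn ; 12 | Alice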